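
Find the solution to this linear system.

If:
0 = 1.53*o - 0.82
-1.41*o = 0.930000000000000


Then:
No Solution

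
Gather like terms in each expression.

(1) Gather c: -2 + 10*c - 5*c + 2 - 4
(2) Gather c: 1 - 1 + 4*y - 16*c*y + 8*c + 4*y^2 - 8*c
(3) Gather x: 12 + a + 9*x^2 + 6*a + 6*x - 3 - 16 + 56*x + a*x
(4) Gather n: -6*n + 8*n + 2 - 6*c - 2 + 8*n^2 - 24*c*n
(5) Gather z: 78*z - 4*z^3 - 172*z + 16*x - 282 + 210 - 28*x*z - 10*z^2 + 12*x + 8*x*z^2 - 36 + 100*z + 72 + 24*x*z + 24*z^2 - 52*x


(1) = 5*c - 4
(2) = -16*c*y + 4*y^2 + 4*y
(3) = 7*a + 9*x^2 + x*(a + 62) - 7
(4) = -6*c + 8*n^2 + n*(2 - 24*c)
(5) = -24*x - 4*z^3 + z^2*(8*x + 14) + z*(6 - 4*x) - 36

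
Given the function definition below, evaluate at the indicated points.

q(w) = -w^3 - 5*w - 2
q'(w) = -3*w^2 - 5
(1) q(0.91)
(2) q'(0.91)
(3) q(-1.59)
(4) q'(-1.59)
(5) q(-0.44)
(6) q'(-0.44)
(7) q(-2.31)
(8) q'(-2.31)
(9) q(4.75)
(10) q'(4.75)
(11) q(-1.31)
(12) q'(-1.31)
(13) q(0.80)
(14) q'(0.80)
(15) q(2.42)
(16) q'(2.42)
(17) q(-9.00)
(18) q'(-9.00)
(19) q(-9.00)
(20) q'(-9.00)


(1) = -7.30
(2) = -7.48
(3) = 9.97
(4) = -12.58
(5) = 0.29
(6) = -5.58
(7) = 21.88
(8) = -21.01
(9) = -132.92
(10) = -72.69
(11) = 6.80
(12) = -10.15
(13) = -6.51
(14) = -6.92
(15) = -28.27
(16) = -22.57
(17) = 772.00
(18) = -248.00
(19) = 772.00
(20) = -248.00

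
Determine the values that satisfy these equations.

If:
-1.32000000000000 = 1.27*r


Then:
r = -1.04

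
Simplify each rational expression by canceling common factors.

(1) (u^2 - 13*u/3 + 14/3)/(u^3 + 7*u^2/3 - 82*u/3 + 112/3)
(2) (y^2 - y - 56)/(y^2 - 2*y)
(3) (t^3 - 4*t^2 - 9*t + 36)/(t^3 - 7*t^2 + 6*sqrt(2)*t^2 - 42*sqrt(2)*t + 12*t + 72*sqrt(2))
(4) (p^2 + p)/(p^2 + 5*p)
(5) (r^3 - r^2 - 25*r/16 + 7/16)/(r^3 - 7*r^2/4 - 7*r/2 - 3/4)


(1) = (3*u - 7)/(3*u^2 + 13*u - 56)
(2) = (y^2 - y - 56)/(y^2 - 2*y)
(3) = (t + 3)/(t + 6*sqrt(2))
(4) = (p + 1)/(p + 5)
(5) = (16*r^2 - 32*r + 7)/(16*r^2 - 44*r - 12)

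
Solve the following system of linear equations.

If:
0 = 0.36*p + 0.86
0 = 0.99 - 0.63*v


Then:
p = -2.39
v = 1.57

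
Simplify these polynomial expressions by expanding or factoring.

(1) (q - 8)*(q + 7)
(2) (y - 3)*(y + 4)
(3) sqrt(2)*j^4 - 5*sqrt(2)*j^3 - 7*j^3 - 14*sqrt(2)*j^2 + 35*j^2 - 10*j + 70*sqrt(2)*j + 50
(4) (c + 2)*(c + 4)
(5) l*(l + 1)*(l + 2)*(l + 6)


(1) = q^2 - q - 56
(2) = y^2 + y - 12
(3) = (j - 5)*(j - 5*sqrt(2))*(j + sqrt(2))*(sqrt(2)*j + 1)
(4) = c^2 + 6*c + 8
(5) = l^4 + 9*l^3 + 20*l^2 + 12*l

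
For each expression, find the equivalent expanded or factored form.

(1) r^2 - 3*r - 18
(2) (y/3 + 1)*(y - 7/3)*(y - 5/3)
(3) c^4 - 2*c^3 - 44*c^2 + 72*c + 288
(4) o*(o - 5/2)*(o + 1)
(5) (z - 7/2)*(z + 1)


(1) = (r - 6)*(r + 3)
(2) = y^3/3 - y^2/3 - 73*y/27 + 35/9
(3) = (c - 6)*(c - 4)*(c + 2)*(c + 6)
(4) = o^3 - 3*o^2/2 - 5*o/2
(5) = z^2 - 5*z/2 - 7/2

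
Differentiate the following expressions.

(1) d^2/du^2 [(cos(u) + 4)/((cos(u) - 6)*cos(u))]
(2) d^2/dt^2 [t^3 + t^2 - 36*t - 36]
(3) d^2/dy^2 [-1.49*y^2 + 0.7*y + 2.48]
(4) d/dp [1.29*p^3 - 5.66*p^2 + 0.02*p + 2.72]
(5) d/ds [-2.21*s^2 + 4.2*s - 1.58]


(1) = (-22*sin(u)^4/cos(u)^3 + sin(u)^2 + 73 - 164/cos(u) - 144/cos(u)^2 + 310/cos(u)^3)/(cos(u) - 6)^3
(2) = 6*t + 2
(3) = -2.98000000000000
(4) = 3.87*p^2 - 11.32*p + 0.02
(5) = 4.2 - 4.42*s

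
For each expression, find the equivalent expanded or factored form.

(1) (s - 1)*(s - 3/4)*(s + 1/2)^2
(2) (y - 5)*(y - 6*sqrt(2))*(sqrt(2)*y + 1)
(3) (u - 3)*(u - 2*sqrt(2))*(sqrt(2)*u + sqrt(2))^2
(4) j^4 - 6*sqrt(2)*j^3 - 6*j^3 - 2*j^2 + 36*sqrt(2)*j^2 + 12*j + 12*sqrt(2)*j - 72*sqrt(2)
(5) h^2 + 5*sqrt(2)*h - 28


(1) = s^4 - 3*s^3/4 - 3*s^2/4 + 5*s/16 + 3/16
(2) = sqrt(2)*y^3 - 11*y^2 - 5*sqrt(2)*y^2 - 6*sqrt(2)*y + 55*y + 30*sqrt(2)
(3) = 2*u^4 - 4*sqrt(2)*u^3 - 2*u^3 - 10*u^2 + 4*sqrt(2)*u^2 - 6*u + 20*sqrt(2)*u + 12*sqrt(2)
(4) = (j - 6)*(j - 6*sqrt(2))*(j - sqrt(2))*(j + sqrt(2))
(5) = (h - 2*sqrt(2))*(h + 7*sqrt(2))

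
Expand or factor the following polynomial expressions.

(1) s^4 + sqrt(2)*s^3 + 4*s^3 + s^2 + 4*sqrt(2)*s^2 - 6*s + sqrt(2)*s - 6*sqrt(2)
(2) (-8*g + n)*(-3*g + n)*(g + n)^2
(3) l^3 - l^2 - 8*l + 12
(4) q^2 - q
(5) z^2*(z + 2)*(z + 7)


(1) = (s - 1)*(s + 2)*(s + 3)*(s + sqrt(2))
(2) = 24*g^4 + 37*g^3*n + 3*g^2*n^2 - 9*g*n^3 + n^4
(3) = (l - 2)^2*(l + 3)
(4) = q*(q - 1)
(5) = z^4 + 9*z^3 + 14*z^2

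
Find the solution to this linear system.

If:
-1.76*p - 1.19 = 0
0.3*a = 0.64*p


Then:
a = -1.44
p = -0.68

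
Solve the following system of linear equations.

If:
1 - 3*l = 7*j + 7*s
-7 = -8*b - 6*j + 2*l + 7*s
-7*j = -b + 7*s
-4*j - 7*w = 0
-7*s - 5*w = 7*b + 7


Then:
b = -36/419
j = 805/1257
l = 455/1257
s = -5743/8799
w = -460/1257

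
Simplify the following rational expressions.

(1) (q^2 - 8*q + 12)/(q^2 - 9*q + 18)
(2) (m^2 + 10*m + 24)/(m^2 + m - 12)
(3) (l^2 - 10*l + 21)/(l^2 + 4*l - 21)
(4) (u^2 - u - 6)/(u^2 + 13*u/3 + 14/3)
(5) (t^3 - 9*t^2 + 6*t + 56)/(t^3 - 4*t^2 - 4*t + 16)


(1) = (q - 2)/(q - 3)
(2) = (m + 6)/(m - 3)
(3) = (l - 7)/(l + 7)
(4) = (3*u - 9)/(3*u + 7)
(5) = (t - 7)/(t - 2)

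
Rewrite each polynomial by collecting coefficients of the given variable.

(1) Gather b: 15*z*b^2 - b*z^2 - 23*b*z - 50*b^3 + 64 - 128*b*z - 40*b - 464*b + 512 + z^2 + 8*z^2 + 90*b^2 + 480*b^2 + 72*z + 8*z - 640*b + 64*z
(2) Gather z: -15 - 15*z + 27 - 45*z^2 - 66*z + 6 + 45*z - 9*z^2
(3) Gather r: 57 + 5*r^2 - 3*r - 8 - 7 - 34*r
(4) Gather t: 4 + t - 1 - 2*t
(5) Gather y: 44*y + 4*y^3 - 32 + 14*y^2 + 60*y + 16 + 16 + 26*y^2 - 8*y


(1) = -50*b^3 + b^2*(15*z + 570) + b*(-z^2 - 151*z - 1144) + 9*z^2 + 144*z + 576
(2) = -54*z^2 - 36*z + 18
(3) = 5*r^2 - 37*r + 42
(4) = 3 - t
(5) = 4*y^3 + 40*y^2 + 96*y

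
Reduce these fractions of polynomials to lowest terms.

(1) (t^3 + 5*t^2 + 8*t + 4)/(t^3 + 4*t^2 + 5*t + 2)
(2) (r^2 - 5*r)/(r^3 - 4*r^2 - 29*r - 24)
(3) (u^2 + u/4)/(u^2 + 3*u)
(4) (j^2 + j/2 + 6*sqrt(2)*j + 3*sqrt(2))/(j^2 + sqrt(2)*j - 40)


(1) = (t + 2)/(t + 1)
(2) = (r^2 - 5*r)/(r^3 - 4*r^2 - 29*r - 24)
(3) = (4*u + 1)/(4*u + 12)
(4) = (2*j^2 + j*(1 + 12*sqrt(2)) + 6*sqrt(2))/(2*j^2 + 2*sqrt(2)*j - 80)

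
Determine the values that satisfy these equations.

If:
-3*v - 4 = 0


Then:
v = -4/3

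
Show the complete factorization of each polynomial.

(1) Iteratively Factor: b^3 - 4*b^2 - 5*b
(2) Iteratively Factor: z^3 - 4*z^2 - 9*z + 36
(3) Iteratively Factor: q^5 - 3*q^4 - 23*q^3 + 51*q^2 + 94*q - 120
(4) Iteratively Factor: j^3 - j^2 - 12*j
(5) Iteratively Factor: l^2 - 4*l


(1) = (b + 1)*(b^2 - 5*b) = b*(b + 1)*(b - 5)
(2) = (z + 3)*(z^2 - 7*z + 12) = (z - 4)*(z + 3)*(z - 3)
(3) = (q + 4)*(q^4 - 7*q^3 + 5*q^2 + 31*q - 30) = (q - 3)*(q + 4)*(q^3 - 4*q^2 - 7*q + 10) = (q - 3)*(q + 2)*(q + 4)*(q^2 - 6*q + 5) = (q - 3)*(q - 1)*(q + 2)*(q + 4)*(q - 5)
(4) = (j + 3)*(j^2 - 4*j) = j*(j + 3)*(j - 4)
(5) = (l - 4)*(l)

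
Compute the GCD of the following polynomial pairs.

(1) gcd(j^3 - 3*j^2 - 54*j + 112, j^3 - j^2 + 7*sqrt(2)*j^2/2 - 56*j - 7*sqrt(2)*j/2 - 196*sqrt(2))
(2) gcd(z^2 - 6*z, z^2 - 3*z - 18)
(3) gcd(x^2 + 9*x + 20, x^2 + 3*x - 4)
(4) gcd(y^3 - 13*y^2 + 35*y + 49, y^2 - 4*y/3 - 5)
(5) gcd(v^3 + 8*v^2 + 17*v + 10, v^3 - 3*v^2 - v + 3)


(1) = j^2 - j - 56
(2) = gcd(z*(z - 6), (z - 6)*(z + 3)) = z - 6
(3) = gcd((x + 4)*(x + 5), (x - 1)*(x + 4)) = x + 4
(4) = 1
(5) = v + 1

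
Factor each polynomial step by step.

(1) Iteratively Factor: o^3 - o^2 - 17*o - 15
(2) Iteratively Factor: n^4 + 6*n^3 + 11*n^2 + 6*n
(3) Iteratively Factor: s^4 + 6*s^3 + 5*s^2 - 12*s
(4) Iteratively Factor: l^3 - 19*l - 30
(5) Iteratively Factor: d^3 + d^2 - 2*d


(1) = (o - 5)*(o^2 + 4*o + 3) = (o - 5)*(o + 3)*(o + 1)
(2) = (n + 3)*(n^3 + 3*n^2 + 2*n) = (n + 1)*(n + 3)*(n^2 + 2*n) = (n + 1)*(n + 2)*(n + 3)*(n)
(3) = (s - 1)*(s^3 + 7*s^2 + 12*s) = (s - 1)*(s + 3)*(s^2 + 4*s) = s*(s - 1)*(s + 3)*(s + 4)
(4) = (l - 5)*(l^2 + 5*l + 6) = (l - 5)*(l + 3)*(l + 2)
(5) = (d - 1)*(d^2 + 2*d) = (d - 1)*(d + 2)*(d)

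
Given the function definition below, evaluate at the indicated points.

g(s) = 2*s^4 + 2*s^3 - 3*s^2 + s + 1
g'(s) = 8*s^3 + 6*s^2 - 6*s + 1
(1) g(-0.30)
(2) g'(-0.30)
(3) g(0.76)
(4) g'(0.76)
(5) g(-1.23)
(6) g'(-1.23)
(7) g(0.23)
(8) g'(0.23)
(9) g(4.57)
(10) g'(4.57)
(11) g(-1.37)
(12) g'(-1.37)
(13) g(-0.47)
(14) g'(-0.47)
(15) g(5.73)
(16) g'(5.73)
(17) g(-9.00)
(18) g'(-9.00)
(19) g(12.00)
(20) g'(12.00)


(1) = 0.39
(2) = 3.12
(3) = 1.57
(4) = 3.42
(5) = -3.91
(6) = 2.57
(7) = 1.10
(8) = 0.03
(9) = 1006.16
(10) = 862.44
(11) = -4.10
(12) = -0.09
(13) = -0.24
(14) = 4.31
(15) = 2440.49
(16) = 1668.68
(17) = 11413.00
(18) = -5291.00
(19) = 44509.00
(20) = 14617.00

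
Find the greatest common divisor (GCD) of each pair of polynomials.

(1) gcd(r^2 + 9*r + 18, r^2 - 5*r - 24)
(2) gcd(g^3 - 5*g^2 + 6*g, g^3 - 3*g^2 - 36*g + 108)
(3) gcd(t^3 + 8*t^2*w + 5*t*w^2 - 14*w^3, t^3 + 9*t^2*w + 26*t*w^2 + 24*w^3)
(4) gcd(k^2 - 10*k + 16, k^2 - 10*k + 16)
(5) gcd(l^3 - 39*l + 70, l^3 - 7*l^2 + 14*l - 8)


(1) = r + 3
(2) = g - 3
(3) = gcd((t - w)*(t + 2*w)*(t + 7*w), (t + 2*w)*(t + 3*w)*(t + 4*w)) = t + 2*w
(4) = gcd((k - 8)*(k - 2), (k - 8)*(k - 2)) = k^2 - 10*k + 16
(5) = gcd((l - 5)*(l - 2)*(l + 7), (l - 4)*(l - 2)*(l - 1)) = l - 2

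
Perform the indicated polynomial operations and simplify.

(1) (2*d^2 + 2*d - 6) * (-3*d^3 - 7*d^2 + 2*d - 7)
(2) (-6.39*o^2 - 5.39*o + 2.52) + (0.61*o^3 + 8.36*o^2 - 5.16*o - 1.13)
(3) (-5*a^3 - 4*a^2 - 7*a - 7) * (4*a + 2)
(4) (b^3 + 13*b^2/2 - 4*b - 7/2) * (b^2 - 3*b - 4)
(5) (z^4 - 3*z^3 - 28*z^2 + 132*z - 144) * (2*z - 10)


(1) = -6*d^5 - 20*d^4 + 8*d^3 + 32*d^2 - 26*d + 42
(2) = 0.61*o^3 + 1.97*o^2 - 10.55*o + 1.39
(3) = -20*a^4 - 26*a^3 - 36*a^2 - 42*a - 14
(4) = b^5 + 7*b^4/2 - 55*b^3/2 - 35*b^2/2 + 53*b/2 + 14
(5) = 2*z^5 - 16*z^4 - 26*z^3 + 544*z^2 - 1608*z + 1440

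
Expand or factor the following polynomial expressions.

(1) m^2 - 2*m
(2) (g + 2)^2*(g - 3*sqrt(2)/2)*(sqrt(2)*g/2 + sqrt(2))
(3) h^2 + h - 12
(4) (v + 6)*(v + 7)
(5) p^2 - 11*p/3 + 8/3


(1) = m*(m - 2)
(2) = sqrt(2)*g^4/2 - 3*g^3/2 + 3*sqrt(2)*g^3 - 9*g^2 + 6*sqrt(2)*g^2 - 18*g + 4*sqrt(2)*g - 12
(3) = (h - 3)*(h + 4)
(4) = v^2 + 13*v + 42
(5) = (p - 8/3)*(p - 1)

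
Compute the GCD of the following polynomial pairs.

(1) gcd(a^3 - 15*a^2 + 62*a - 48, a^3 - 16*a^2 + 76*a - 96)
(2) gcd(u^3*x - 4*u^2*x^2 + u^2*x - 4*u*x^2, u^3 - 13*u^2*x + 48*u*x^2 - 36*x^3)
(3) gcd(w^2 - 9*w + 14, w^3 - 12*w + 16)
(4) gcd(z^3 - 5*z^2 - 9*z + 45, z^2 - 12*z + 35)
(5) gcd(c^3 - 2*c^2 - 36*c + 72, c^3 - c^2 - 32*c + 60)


(1) = gcd((a - 8)*(a - 6)*(a - 1), (a - 8)*(a - 6)*(a - 2)) = a^2 - 14*a + 48
(2) = gcd(u*(u - 4*x)*(u*x + x), (u - 6*x)^2*(u - x)) = 1
(3) = w - 2
(4) = z - 5
(5) = c^2 + 4*c - 12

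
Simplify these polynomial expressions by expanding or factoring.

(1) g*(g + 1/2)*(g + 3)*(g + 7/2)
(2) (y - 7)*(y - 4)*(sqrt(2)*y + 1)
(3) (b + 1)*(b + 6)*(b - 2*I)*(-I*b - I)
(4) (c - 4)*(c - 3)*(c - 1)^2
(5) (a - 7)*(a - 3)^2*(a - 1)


(1) = g^4 + 7*g^3 + 55*g^2/4 + 21*g/4
(2) = sqrt(2)*y^3 - 11*sqrt(2)*y^2 + y^2 - 11*y + 28*sqrt(2)*y + 28
(3) = -I*b^4 - 2*b^3 - 8*I*b^3 - 16*b^2 - 13*I*b^2 - 26*b - 6*I*b - 12
(4) = c^4 - 9*c^3 + 27*c^2 - 31*c + 12
(5) = a^4 - 14*a^3 + 64*a^2 - 114*a + 63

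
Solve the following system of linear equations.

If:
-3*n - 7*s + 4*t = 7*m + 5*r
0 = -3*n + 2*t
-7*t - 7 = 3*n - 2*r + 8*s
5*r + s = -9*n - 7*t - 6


Then:
m = 176*t/49 + 89/49
n = 2*t/3
r = -95*t/42 - 41/42
s = -71*t/42 - 47/42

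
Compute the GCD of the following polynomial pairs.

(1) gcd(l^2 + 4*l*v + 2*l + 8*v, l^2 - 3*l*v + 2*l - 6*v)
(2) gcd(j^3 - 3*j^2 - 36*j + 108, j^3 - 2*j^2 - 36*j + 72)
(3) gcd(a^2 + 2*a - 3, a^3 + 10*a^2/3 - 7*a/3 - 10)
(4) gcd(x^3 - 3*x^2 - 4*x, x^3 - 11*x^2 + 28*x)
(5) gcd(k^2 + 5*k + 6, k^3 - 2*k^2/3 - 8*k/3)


(1) = l + 2
(2) = j^2 - 36
(3) = a + 3
(4) = gcd(x*(x - 4)*(x + 1), x*(x - 7)*(x - 4)) = x^2 - 4*x
(5) = gcd((k + 2)*(k + 3), k*(k - 2)*(k + 4/3)) = 1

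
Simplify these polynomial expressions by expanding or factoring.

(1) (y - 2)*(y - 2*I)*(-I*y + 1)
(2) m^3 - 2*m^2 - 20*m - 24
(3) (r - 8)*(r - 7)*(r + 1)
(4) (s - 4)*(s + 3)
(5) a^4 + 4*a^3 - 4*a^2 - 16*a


(1) = -I*y^3 - y^2 + 2*I*y^2 + 2*y - 2*I*y + 4*I
(2) = (m - 6)*(m + 2)^2
(3) = r^3 - 14*r^2 + 41*r + 56
(4) = s^2 - s - 12
(5) = a*(a - 2)*(a + 2)*(a + 4)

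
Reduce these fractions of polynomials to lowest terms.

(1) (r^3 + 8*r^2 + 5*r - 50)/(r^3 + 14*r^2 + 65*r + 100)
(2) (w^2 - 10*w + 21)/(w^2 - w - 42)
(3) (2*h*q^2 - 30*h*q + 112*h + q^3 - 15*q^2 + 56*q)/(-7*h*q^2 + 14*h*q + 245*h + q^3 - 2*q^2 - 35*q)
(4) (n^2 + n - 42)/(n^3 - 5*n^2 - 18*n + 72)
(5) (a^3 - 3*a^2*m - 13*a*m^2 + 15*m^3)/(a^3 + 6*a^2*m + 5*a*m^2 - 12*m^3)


(1) = (r - 2)/(r + 4)
(2) = (w - 3)/(w + 6)
(3) = (2*h*q - 16*h + q^2 - 8*q)/(-7*h*q - 35*h + q^2 + 5*q)
(4) = (n + 7)/(n^2 + n - 12)
(5) = (a - 5*m)/(a + 4*m)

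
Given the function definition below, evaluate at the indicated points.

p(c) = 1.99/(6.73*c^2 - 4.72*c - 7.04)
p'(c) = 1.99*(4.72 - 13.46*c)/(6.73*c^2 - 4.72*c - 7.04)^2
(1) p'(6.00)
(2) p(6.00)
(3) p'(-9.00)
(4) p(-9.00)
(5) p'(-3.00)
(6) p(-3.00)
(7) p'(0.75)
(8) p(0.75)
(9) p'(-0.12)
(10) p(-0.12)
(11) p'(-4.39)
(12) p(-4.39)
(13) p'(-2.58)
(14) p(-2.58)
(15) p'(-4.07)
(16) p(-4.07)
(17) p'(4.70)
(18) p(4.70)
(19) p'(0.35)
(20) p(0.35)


(1) = -0.00
(2) = 0.01
(3) = 0.00
(4) = 0.00
(5) = 0.02
(6) = 0.03
(7) = -0.23
(8) = -0.29
(9) = 0.31
(10) = -0.31
(11) = 0.01
(12) = 0.01
(13) = 0.03
(14) = 0.04
(15) = 0.01
(16) = 0.02
(17) = -0.01
(18) = 0.02
(19) = 0.00
(20) = -0.25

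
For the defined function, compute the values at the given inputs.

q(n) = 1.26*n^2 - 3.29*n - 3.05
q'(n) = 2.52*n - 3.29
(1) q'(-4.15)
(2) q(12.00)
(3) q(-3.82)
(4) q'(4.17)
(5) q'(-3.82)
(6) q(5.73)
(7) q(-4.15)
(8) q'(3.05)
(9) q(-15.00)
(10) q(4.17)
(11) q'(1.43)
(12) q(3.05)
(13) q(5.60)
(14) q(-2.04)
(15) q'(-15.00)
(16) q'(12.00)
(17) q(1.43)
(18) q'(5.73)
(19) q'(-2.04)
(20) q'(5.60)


(1) = -13.75
(2) = 138.91
(3) = 27.90
(4) = 7.22
(5) = -12.92
(6) = 19.47
(7) = 32.30
(8) = 4.40
(9) = 329.80
(10) = 5.14
(11) = 0.31
(12) = -1.36
(13) = 18.04
(14) = 8.91
(15) = -41.09
(16) = 26.95
(17) = -5.18
(18) = 11.15
(19) = -8.43
(20) = 10.82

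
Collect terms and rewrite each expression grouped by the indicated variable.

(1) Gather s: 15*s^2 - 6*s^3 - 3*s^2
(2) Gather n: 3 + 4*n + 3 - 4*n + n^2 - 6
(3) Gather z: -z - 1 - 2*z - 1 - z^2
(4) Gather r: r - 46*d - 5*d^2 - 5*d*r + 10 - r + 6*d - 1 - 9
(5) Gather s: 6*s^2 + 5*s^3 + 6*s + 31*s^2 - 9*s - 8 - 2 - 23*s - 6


(1) = -6*s^3 + 12*s^2
(2) = n^2
(3) = -z^2 - 3*z - 2
(4) = -5*d^2 - 5*d*r - 40*d
(5) = 5*s^3 + 37*s^2 - 26*s - 16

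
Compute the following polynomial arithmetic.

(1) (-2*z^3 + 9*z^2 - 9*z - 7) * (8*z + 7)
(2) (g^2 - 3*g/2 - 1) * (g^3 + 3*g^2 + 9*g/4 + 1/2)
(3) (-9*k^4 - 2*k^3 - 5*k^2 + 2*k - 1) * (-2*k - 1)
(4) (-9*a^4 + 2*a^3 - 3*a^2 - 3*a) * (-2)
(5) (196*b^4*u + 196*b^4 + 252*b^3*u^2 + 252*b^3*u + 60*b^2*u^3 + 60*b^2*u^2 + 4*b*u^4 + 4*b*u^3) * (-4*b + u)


(1) = -16*z^4 + 58*z^3 - 9*z^2 - 119*z - 49
(2) = g^5 + 3*g^4/2 - 13*g^3/4 - 47*g^2/8 - 3*g - 1/2
(3) = 18*k^5 + 13*k^4 + 12*k^3 + k^2 + 1
(4) = 18*a^4 - 4*a^3 + 6*a^2 + 6*a
(5) = -784*b^5*u - 784*b^5 - 812*b^4*u^2 - 812*b^4*u + 12*b^3*u^3 + 12*b^3*u^2 + 44*b^2*u^4 + 44*b^2*u^3 + 4*b*u^5 + 4*b*u^4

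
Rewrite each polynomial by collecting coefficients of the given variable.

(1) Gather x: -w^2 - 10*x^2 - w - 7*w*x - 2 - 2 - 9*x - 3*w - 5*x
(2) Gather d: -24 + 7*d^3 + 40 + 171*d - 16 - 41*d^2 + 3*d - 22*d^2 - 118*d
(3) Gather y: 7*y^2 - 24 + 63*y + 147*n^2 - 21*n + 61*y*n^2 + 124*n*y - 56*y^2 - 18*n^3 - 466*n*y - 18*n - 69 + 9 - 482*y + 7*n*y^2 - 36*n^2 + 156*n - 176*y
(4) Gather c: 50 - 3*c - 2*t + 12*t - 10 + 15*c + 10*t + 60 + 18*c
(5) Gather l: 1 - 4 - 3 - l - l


(1) = -w^2 - 4*w - 10*x^2 + x*(-7*w - 14) - 4
(2) = 7*d^3 - 63*d^2 + 56*d
(3) = -18*n^3 + 111*n^2 + 117*n + y^2*(7*n - 49) + y*(61*n^2 - 342*n - 595) - 84
(4) = 30*c + 20*t + 100
(5) = -2*l - 6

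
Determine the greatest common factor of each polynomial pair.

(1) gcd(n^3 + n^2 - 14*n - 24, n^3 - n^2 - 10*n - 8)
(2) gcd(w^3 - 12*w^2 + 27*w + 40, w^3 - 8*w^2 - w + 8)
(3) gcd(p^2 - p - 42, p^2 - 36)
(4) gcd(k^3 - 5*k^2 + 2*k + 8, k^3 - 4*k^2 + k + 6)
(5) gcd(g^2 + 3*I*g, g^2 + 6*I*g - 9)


(1) = n^2 - 2*n - 8
(2) = w^2 - 7*w - 8
(3) = gcd((p - 7)*(p + 6), (p - 6)*(p + 6)) = p + 6
(4) = k^2 - k - 2
(5) = gcd(g*(g + 3*I), (g + 3*I)^2) = g + 3*I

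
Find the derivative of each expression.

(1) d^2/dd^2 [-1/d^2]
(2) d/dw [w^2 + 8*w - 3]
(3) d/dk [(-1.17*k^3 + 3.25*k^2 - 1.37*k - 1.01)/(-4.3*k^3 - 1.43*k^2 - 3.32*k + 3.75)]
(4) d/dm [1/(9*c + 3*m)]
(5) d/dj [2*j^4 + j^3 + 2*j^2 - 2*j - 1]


(1) = -6/d^4
(2) = 2*w + 8
(3) = (15.6481*k^4 - 4.0132*k^3 - 38.9406*k^2 + 21.4864*k - 8.4907)/(18.49*k^6 + 12.298*k^5 + 30.5969*k^4 - 22.7548*k^3 + 0.2974*k^2 - 24.9*k + 14.0625)
(4) = -1/(3*(3*c + m)^2)
(5) = 8*j^3 + 3*j^2 + 4*j - 2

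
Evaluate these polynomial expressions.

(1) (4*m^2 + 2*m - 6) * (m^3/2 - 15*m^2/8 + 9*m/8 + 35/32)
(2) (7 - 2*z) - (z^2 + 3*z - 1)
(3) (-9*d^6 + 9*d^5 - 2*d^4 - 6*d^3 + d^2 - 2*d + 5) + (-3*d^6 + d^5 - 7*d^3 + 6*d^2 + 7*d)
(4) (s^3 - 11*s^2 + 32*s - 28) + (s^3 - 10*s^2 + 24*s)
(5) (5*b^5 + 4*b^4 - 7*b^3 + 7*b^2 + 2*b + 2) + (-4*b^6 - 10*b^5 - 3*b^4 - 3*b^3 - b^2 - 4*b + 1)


(1) = 2*m^5 - 13*m^4/2 - 9*m^3/4 + 143*m^2/8 - 73*m/16 - 105/16
(2) = -z^2 - 5*z + 8
(3) = -12*d^6 + 10*d^5 - 2*d^4 - 13*d^3 + 7*d^2 + 5*d + 5
(4) = 2*s^3 - 21*s^2 + 56*s - 28
(5) = -4*b^6 - 5*b^5 + b^4 - 10*b^3 + 6*b^2 - 2*b + 3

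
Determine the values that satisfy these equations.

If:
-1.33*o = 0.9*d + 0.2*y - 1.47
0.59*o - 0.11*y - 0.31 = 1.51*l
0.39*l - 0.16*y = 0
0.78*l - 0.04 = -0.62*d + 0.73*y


Then:
d = 0.26
l = 0.12
o = 0.89
y = 0.29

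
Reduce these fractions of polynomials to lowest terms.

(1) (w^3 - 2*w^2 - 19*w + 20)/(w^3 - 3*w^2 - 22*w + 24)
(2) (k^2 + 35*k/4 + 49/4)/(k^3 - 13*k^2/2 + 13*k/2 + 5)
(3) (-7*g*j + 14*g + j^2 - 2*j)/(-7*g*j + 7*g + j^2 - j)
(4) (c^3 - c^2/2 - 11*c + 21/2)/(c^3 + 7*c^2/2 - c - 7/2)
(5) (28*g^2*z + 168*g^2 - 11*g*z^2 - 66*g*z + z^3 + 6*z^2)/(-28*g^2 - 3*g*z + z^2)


(1) = (w - 5)/(w - 6)
(2) = (4*k^2 + 35*k + 49)/(4*k^3 - 26*k^2 + 26*k + 20)
(3) = (j - 2)/(j - 1)
(4) = (c - 3)/(c + 1)
(5) = (-4*g*z - 24*g + z^2 + 6*z)/(4*g + z)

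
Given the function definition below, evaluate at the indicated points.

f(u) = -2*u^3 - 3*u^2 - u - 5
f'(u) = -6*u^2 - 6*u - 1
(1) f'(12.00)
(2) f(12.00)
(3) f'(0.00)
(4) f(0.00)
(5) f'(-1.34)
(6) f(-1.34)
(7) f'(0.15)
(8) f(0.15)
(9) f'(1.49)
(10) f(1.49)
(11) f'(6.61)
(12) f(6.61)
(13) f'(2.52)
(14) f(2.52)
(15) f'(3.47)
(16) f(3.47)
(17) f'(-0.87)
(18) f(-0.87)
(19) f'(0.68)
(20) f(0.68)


(1) = -937.00
(2) = -3905.00
(3) = -1.00
(4) = -5.00
(5) = -3.73
(6) = -4.23
(7) = -2.04
(8) = -5.22
(9) = -23.26
(10) = -19.77
(11) = -302.81
(12) = -720.30
(13) = -54.22
(14) = -58.58
(15) = -94.07
(16) = -128.16
(17) = -0.32
(18) = -5.08
(19) = -7.85
(20) = -7.70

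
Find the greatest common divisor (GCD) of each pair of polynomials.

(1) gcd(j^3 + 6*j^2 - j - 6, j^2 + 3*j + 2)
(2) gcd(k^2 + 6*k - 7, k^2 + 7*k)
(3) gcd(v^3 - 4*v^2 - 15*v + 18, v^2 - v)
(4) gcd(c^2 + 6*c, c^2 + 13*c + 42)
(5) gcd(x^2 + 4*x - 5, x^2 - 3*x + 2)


(1) = j + 1
(2) = gcd((k - 1)*(k + 7), k*(k + 7)) = k + 7
(3) = v - 1
(4) = c + 6
(5) = x - 1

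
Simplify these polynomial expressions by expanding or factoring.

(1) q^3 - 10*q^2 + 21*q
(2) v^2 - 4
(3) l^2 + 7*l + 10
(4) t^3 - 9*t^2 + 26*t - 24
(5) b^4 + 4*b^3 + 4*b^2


(1) = q*(q - 7)*(q - 3)
(2) = (v - 2)*(v + 2)
(3) = (l + 2)*(l + 5)
(4) = (t - 4)*(t - 3)*(t - 2)
(5) = b^2*(b + 2)^2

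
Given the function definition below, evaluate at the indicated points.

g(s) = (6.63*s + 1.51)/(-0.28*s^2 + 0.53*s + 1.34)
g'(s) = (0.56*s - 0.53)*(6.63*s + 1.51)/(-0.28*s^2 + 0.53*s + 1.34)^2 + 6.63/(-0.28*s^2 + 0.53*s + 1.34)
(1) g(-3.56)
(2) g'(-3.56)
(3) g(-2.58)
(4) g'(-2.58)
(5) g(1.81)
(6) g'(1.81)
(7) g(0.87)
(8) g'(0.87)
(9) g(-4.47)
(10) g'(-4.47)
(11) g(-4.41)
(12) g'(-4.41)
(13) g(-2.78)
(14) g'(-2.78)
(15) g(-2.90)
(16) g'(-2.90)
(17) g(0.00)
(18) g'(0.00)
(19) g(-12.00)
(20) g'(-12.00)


(1) = 5.39
(2) = 1.71
(3) = 8.25
(4) = 5.11
(5) = 9.78
(6) = 8.22
(7) = 4.58
(8) = 4.05
(9) = 4.25
(10) = 0.94
(11) = 4.30
(12) = 0.97
(13) = 7.37
(14) = 3.80
(15) = 6.94
(16) = 3.26
(17) = 1.13
(18) = 4.50
(19) = 1.72
(20) = 0.13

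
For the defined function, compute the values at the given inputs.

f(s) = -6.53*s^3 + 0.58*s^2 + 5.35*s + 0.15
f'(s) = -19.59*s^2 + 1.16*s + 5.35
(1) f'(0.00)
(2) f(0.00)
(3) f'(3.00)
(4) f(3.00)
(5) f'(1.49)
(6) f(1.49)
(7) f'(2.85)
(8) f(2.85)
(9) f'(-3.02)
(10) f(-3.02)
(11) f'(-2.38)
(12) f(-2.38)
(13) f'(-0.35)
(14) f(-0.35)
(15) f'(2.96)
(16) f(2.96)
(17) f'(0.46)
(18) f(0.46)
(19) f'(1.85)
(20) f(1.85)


(1) = 5.35
(2) = 0.15
(3) = -167.48
(4) = -154.89
(5) = -36.41
(6) = -12.19
(7) = -150.46
(8) = -131.06
(9) = -176.82
(10) = 169.14
(11) = -108.38
(12) = 78.74
(13) = 2.54
(14) = -1.37
(15) = -162.86
(16) = -148.28
(17) = 1.74
(18) = 2.10
(19) = -59.55
(20) = -29.31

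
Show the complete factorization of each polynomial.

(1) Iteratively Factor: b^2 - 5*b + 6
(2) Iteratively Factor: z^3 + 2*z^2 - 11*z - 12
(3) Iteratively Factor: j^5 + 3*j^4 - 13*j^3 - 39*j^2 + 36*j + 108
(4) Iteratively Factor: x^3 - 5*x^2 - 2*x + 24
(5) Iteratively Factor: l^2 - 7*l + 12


(1) = (b - 3)*(b - 2)
(2) = (z - 3)*(z^2 + 5*z + 4) = (z - 3)*(z + 4)*(z + 1)
(3) = (j - 3)*(j^4 + 6*j^3 + 5*j^2 - 24*j - 36) = (j - 3)*(j + 3)*(j^3 + 3*j^2 - 4*j - 12) = (j - 3)*(j + 3)^2*(j^2 - 4) = (j - 3)*(j + 2)*(j + 3)^2*(j - 2)
(4) = (x - 4)*(x^2 - x - 6) = (x - 4)*(x - 3)*(x + 2)
(5) = (l - 3)*(l - 4)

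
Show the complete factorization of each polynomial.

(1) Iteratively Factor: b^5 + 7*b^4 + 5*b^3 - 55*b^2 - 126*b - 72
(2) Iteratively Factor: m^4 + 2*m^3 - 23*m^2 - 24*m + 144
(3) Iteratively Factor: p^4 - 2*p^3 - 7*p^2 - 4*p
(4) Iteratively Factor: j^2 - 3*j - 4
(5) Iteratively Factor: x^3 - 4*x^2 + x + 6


(1) = (b + 1)*(b^4 + 6*b^3 - b^2 - 54*b - 72) = (b + 1)*(b + 3)*(b^3 + 3*b^2 - 10*b - 24) = (b + 1)*(b + 3)*(b + 4)*(b^2 - b - 6) = (b - 3)*(b + 1)*(b + 3)*(b + 4)*(b + 2)
(2) = (m - 3)*(m^3 + 5*m^2 - 8*m - 48) = (m - 3)*(m + 4)*(m^2 + m - 12) = (m - 3)*(m + 4)^2*(m - 3)
(3) = (p + 1)*(p^3 - 3*p^2 - 4*p) = (p + 1)^2*(p^2 - 4*p) = (p - 4)*(p + 1)^2*(p)
(4) = (j - 4)*(j + 1)
(5) = (x + 1)*(x^2 - 5*x + 6) = (x - 2)*(x + 1)*(x - 3)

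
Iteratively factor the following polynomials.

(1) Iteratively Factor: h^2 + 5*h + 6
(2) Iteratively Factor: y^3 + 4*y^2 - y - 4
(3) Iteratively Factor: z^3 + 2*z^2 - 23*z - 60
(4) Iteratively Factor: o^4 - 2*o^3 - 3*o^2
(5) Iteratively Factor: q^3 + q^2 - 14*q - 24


(1) = (h + 2)*(h + 3)
(2) = (y + 1)*(y^2 + 3*y - 4) = (y - 1)*(y + 1)*(y + 4)
(3) = (z + 3)*(z^2 - z - 20) = (z + 3)*(z + 4)*(z - 5)
(4) = (o + 1)*(o^3 - 3*o^2) = o*(o + 1)*(o^2 - 3*o) = o^2*(o + 1)*(o - 3)
(5) = (q + 2)*(q^2 - q - 12) = (q + 2)*(q + 3)*(q - 4)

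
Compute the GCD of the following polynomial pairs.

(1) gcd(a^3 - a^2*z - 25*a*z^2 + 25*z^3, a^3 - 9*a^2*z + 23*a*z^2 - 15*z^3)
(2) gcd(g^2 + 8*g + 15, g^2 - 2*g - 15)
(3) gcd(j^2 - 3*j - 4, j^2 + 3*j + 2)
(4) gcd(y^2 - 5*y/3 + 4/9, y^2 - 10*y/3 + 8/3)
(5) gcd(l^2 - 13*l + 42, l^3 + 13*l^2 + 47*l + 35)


(1) = a^2 - 6*a*z + 5*z^2
(2) = gcd((g + 3)*(g + 5), (g - 5)*(g + 3)) = g + 3
(3) = j + 1
(4) = y - 4/3
(5) = 1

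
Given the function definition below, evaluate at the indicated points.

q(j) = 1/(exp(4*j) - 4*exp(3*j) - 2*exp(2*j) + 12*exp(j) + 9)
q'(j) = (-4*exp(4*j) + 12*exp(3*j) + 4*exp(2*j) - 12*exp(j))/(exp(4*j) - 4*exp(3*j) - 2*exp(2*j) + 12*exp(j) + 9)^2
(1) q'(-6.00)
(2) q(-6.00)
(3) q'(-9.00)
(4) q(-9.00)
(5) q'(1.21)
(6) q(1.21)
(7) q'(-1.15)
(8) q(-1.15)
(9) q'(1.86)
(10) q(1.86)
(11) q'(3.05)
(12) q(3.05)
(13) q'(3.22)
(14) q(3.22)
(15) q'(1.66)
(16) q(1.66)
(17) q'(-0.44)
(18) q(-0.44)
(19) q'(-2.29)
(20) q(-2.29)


(1) = -0.00
(2) = 0.11
(3) = -0.00
(4) = 0.11
(5) = -8.66
(6) = 0.42
(7) = -0.02
(8) = 0.08
(9) = -0.01
(10) = 0.00
(11) = -0.00
(12) = 0.00
(13) = -0.00
(14) = 0.00
(15) = -0.03
(16) = 0.01
(17) = -0.02
(18) = 0.07
(19) = -0.01
(20) = 0.10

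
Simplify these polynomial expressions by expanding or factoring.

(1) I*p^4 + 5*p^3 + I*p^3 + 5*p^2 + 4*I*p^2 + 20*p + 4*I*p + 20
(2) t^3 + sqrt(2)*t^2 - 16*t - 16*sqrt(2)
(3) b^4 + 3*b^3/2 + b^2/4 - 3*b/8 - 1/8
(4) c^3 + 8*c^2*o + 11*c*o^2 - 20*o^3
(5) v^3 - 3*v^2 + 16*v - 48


(1) = (p - 5*I)*(p - 2*I)*(p + 2*I)*(I*p + I)
(2) = (t - 4)*(t + 4)*(t + sqrt(2))
(3) = (b - 1/2)*(b + 1/2)^2*(b + 1)
(4) = (c - o)*(c + 4*o)*(c + 5*o)
(5) = (v - 3)*(v - 4*I)*(v + 4*I)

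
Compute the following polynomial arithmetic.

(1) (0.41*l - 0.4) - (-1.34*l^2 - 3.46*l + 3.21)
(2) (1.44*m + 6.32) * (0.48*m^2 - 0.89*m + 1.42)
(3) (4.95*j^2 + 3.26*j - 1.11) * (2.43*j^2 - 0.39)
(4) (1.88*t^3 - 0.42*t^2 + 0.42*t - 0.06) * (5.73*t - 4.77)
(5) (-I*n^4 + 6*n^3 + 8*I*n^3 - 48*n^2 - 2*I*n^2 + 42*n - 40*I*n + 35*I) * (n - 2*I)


(1) = 1.34*l^2 + 3.87*l - 3.61
(2) = 0.6912*m^3 + 1.752*m^2 - 3.58*m + 8.9744
(3) = 12.0285*j^4 + 7.9218*j^3 - 4.6278*j^2 - 1.2714*j + 0.4329
(4) = 10.7724*t^4 - 11.3742*t^3 + 4.41*t^2 - 2.3472*t + 0.2862
(5) = -I*n^5 + 4*n^4 + 8*I*n^4 - 32*n^3 - 14*I*n^3 + 38*n^2 + 56*I*n^2 - 80*n - 49*I*n + 70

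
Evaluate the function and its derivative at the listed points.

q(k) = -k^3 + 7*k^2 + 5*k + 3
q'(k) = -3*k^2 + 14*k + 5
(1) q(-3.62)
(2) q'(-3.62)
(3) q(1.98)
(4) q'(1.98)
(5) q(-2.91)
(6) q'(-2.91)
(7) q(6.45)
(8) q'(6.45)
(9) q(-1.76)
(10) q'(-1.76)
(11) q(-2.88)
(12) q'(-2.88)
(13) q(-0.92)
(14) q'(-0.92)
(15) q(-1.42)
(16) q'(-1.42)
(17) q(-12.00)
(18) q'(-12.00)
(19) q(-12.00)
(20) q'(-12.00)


(1) = 124.07
(2) = -84.99
(3) = 32.58
(4) = 20.96
(5) = 72.37
(6) = -61.14
(7) = 58.13
(8) = -29.51
(9) = 21.33
(10) = -28.93
(11) = 70.55
(12) = -60.20
(13) = 5.10
(14) = -10.42
(15) = 12.88
(16) = -20.93
(17) = 2679.00
(18) = -595.00
(19) = 2679.00
(20) = -595.00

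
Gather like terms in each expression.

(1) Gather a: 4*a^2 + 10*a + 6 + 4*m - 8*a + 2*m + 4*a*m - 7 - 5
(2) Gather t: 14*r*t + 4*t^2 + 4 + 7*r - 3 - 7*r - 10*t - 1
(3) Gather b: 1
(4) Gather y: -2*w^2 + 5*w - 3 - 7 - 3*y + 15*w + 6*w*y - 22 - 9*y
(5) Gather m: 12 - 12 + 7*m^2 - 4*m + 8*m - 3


(1) = 4*a^2 + a*(4*m + 2) + 6*m - 6
(2) = 4*t^2 + t*(14*r - 10)
(3) = 1
(4) = -2*w^2 + 20*w + y*(6*w - 12) - 32
(5) = 7*m^2 + 4*m - 3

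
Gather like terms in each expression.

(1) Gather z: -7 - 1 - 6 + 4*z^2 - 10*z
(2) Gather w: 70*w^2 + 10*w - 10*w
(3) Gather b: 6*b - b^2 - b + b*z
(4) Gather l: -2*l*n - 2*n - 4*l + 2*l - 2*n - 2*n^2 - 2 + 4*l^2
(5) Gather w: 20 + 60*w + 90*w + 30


(1) = 4*z^2 - 10*z - 14
(2) = 70*w^2
(3) = -b^2 + b*(z + 5)
(4) = 4*l^2 + l*(-2*n - 2) - 2*n^2 - 4*n - 2
(5) = 150*w + 50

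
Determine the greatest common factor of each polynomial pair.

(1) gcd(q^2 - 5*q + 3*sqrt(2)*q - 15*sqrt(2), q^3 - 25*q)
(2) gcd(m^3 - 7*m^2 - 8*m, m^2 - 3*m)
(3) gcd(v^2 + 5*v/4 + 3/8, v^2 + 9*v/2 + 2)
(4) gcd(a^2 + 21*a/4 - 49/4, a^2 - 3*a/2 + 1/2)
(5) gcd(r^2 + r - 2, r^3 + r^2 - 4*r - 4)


(1) = q - 5
(2) = gcd(m*(m - 8)*(m + 1), m*(m - 3)) = m
(3) = gcd((v + 1/2)*(v + 3/4), (v + 1/2)*(v + 4)) = v + 1/2
(4) = gcd((a - 7/4)*(a + 7), (a - 1)*(a - 1/2)) = 1
(5) = r + 2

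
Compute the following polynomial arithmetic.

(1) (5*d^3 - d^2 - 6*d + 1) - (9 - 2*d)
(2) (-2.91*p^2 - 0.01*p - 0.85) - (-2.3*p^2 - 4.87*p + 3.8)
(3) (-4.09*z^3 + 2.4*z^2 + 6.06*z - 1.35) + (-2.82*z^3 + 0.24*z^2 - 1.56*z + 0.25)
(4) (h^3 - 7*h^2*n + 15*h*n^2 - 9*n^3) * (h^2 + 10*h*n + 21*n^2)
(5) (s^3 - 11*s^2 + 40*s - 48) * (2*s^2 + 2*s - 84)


(1) = 5*d^3 - d^2 - 4*d - 8
(2) = -0.61*p^2 + 4.86*p - 4.65
(3) = -6.91*z^3 + 2.64*z^2 + 4.5*z - 1.1
(4) = h^5 + 3*h^4*n - 34*h^3*n^2 - 6*h^2*n^3 + 225*h*n^4 - 189*n^5
(5) = 2*s^5 - 20*s^4 - 26*s^3 + 908*s^2 - 3456*s + 4032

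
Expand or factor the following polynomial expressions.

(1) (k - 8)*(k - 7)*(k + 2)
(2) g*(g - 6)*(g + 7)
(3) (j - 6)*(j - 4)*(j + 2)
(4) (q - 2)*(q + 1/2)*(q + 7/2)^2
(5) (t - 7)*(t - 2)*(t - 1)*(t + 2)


(1) = k^3 - 13*k^2 + 26*k + 112
(2) = g^3 + g^2 - 42*g
(3) = j^3 - 8*j^2 + 4*j + 48
(4) = q^4 + 11*q^3/2 + 3*q^2/4 - 203*q/8 - 49/4
(5) = t^4 - 8*t^3 + 3*t^2 + 32*t - 28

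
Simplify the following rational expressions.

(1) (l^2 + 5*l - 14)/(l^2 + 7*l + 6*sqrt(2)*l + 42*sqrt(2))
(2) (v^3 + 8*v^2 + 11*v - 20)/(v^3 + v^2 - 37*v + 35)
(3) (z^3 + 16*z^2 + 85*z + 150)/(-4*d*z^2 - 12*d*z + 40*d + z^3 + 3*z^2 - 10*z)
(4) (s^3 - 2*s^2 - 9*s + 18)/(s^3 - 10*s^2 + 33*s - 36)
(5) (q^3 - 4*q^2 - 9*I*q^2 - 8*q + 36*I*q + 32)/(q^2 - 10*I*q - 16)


(1) = (l - 2)/(l + 6*sqrt(2))
(2) = (v^2 + 9*v + 20)/(v^2 + 2*v - 35)
(3) = (z^2 + 11*z + 30)/(-4*d*z + 8*d + z^2 - 2*z)
(4) = (s^2 + s - 6)/(s^2 - 7*s + 12)
(5) = (q^2 + q*(-4 - I) + 4*I)/(q - 2*I)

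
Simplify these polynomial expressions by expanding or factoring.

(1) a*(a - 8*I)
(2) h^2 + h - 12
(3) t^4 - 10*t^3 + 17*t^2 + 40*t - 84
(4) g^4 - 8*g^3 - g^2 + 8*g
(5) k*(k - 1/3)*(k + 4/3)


(1) = a^2 - 8*I*a
(2) = (h - 3)*(h + 4)
(3) = (t - 7)*(t - 3)*(t - 2)*(t + 2)
(4) = g*(g - 8)*(g - 1)*(g + 1)
(5) = k^3 + k^2 - 4*k/9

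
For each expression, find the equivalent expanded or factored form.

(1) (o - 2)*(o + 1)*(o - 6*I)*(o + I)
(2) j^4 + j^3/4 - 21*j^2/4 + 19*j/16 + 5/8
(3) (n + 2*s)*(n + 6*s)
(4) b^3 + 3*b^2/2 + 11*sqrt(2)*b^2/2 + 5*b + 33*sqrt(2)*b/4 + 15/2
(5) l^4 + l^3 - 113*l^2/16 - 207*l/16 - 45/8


(1) = o^4 - o^3 - 5*I*o^3 + 4*o^2 + 5*I*o^2 - 6*o + 10*I*o - 12
(2) = (j - 2)*(j - 1/2)*(j + 1/4)*(j + 5/2)
(3) = n^2 + 8*n*s + 12*s^2
(4) = (b + 3/2)*(b + sqrt(2)/2)*(b + 5*sqrt(2))
(5) = (l - 3)*(l + 3/4)*(l + 5/4)*(l + 2)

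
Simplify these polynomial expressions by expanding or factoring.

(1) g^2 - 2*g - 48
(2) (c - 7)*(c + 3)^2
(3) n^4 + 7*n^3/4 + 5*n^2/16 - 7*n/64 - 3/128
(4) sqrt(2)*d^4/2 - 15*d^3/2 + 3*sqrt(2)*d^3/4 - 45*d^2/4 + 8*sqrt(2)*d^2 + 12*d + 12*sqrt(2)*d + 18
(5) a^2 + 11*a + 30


(1) = (g - 8)*(g + 6)
(2) = c^3 - c^2 - 33*c - 63
(3) = (n - 1/4)*(n + 1/4)^2*(n + 3/2)
(4) = (d + 3/2)*(d - 6*sqrt(2))*(d - 2*sqrt(2))*(sqrt(2)*d/2 + 1/2)
(5) = (a + 5)*(a + 6)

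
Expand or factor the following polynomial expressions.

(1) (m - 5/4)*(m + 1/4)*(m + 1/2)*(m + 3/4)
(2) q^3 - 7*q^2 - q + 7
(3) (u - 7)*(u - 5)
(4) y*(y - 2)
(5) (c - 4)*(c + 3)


(1) = m^4 + m^3/4 - 19*m^2/16 - 49*m/64 - 15/128
(2) = (q - 7)*(q - 1)*(q + 1)
(3) = u^2 - 12*u + 35
(4) = y^2 - 2*y
(5) = c^2 - c - 12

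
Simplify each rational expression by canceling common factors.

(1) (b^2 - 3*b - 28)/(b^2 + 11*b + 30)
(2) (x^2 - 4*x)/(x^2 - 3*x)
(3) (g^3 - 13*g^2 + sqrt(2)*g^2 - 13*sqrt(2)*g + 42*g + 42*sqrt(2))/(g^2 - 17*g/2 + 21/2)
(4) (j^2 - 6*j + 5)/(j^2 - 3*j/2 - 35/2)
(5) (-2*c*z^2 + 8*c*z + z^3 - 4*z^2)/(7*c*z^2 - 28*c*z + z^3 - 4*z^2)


(1) = (b^2 - 3*b - 28)/(b^2 + 11*b + 30)
(2) = (x - 4)/(x - 3)
(3) = (2*g^2 + g*(-12 + 2*sqrt(2)) - 12*sqrt(2))/(2*g - 3)
(4) = (2*j - 2)/(2*j + 7)
(5) = (-2*c + z)/(7*c + z)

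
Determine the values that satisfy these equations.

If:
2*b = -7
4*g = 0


Then:
b = -7/2
g = 0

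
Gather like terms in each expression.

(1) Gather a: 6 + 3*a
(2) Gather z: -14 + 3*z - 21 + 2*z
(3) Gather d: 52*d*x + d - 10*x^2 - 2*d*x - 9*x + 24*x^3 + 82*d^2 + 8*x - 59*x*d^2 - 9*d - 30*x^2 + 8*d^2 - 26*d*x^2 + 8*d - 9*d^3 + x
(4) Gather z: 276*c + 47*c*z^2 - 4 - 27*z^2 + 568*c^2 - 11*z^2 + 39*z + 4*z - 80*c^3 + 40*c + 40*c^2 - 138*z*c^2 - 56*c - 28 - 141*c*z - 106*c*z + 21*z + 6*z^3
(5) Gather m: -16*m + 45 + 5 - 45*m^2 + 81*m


(1) = 3*a + 6
(2) = 5*z - 35
(3) = -9*d^3 + d^2*(90 - 59*x) + d*(-26*x^2 + 50*x) + 24*x^3 - 40*x^2
(4) = -80*c^3 + 608*c^2 + 260*c + 6*z^3 + z^2*(47*c - 38) + z*(-138*c^2 - 247*c + 64) - 32
(5) = -45*m^2 + 65*m + 50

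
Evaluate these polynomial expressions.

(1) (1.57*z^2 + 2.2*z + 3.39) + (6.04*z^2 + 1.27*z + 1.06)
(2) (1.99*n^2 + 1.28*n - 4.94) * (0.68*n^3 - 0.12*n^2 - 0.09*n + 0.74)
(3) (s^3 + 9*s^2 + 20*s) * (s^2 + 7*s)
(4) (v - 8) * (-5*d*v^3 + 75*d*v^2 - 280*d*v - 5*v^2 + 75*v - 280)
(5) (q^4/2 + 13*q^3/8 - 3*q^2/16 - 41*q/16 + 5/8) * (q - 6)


(1) = 7.61*z^2 + 3.47*z + 4.45
(2) = 1.3532*n^5 + 0.6316*n^4 - 3.6919*n^3 + 1.9502*n^2 + 1.3918*n - 3.6556
(3) = s^5 + 16*s^4 + 83*s^3 + 140*s^2
(4) = -5*d*v^4 + 115*d*v^3 - 880*d*v^2 + 2240*d*v - 5*v^3 + 115*v^2 - 880*v + 2240
(5) = q^5/2 - 11*q^4/8 - 159*q^3/16 - 23*q^2/16 + 16*q - 15/4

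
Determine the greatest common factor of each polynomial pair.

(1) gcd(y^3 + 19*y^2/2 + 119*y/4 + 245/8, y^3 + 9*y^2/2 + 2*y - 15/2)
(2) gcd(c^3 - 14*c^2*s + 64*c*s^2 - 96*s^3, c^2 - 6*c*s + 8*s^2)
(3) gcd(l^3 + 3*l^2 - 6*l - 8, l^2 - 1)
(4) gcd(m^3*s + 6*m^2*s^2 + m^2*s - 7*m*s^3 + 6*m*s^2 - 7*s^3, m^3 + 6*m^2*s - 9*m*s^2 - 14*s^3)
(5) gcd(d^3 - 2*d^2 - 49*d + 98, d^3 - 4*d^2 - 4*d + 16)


(1) = gcd((y + 5/2)*(y + 7/2)^2, (y - 1)*(y + 5/2)*(y + 3)) = y + 5/2
(2) = gcd((c - 6*s)*(c - 4*s)^2, (c - 4*s)*(c - 2*s)) = -c + 4*s
(3) = gcd((l - 2)*(l + 1)*(l + 4), (l - 1)*(l + 1)) = l + 1
(4) = gcd((m - s)*(m + 7*s)*(m*s + s), (m - 2*s)*(m + s)*(m + 7*s)) = m + 7*s
(5) = d - 2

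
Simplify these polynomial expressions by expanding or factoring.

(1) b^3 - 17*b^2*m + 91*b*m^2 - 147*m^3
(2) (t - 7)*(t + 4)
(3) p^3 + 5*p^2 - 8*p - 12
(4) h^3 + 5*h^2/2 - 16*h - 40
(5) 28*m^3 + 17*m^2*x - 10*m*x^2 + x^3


(1) = (b - 7*m)^2*(b - 3*m)
(2) = t^2 - 3*t - 28
(3) = (p - 2)*(p + 1)*(p + 6)
(4) = (h - 4)*(h + 5/2)*(h + 4)
(5) = (-7*m + x)*(-4*m + x)*(m + x)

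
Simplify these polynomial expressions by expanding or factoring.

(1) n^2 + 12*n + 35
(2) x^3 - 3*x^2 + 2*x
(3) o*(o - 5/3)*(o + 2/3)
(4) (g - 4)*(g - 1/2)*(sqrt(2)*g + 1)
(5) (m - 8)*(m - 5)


(1) = (n + 5)*(n + 7)
(2) = x*(x - 2)*(x - 1)
(3) = o^3 - o^2 - 10*o/9
(4) = sqrt(2)*g^3 - 9*sqrt(2)*g^2/2 + g^2 - 9*g/2 + 2*sqrt(2)*g + 2
(5) = m^2 - 13*m + 40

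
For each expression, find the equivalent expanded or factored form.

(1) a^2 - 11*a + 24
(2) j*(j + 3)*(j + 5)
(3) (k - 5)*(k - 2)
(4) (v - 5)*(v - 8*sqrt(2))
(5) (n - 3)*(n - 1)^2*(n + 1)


(1) = (a - 8)*(a - 3)
(2) = j^3 + 8*j^2 + 15*j
(3) = k^2 - 7*k + 10
(4) = v^2 - 8*sqrt(2)*v - 5*v + 40*sqrt(2)
(5) = n^4 - 4*n^3 + 2*n^2 + 4*n - 3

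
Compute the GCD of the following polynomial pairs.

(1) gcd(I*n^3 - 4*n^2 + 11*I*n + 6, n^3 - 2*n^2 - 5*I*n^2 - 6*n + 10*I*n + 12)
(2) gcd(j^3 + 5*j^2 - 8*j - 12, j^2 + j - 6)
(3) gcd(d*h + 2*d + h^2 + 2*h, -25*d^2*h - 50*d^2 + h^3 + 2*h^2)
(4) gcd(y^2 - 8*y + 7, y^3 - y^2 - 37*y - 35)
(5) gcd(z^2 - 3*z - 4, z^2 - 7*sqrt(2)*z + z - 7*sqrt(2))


(1) = 1
(2) = j - 2
(3) = gcd((d + h)*(h + 2), (-5*d + h)*(5*d + h)*(h + 2)) = h + 2
(4) = y - 7
(5) = z + 1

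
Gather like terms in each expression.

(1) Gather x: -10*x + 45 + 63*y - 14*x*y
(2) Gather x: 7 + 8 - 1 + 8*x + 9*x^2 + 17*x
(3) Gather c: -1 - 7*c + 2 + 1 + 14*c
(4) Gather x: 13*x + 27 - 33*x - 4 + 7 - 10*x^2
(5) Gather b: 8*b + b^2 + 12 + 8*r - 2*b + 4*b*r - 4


(1) = x*(-14*y - 10) + 63*y + 45
(2) = 9*x^2 + 25*x + 14
(3) = 7*c + 2
(4) = -10*x^2 - 20*x + 30
(5) = b^2 + b*(4*r + 6) + 8*r + 8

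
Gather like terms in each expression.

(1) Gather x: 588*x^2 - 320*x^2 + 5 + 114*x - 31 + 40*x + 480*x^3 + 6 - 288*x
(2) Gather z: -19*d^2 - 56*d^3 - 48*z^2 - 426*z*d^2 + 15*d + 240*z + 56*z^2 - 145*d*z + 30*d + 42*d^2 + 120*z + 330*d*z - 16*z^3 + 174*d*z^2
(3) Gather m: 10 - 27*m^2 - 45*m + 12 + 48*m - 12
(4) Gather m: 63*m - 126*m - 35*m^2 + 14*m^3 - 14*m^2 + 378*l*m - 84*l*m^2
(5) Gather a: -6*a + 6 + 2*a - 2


(1) = 480*x^3 + 268*x^2 - 134*x - 20
(2) = -56*d^3 + 23*d^2 + 45*d - 16*z^3 + z^2*(174*d + 8) + z*(-426*d^2 + 185*d + 360)
(3) = -27*m^2 + 3*m + 10
(4) = 14*m^3 + m^2*(-84*l - 49) + m*(378*l - 63)
(5) = 4 - 4*a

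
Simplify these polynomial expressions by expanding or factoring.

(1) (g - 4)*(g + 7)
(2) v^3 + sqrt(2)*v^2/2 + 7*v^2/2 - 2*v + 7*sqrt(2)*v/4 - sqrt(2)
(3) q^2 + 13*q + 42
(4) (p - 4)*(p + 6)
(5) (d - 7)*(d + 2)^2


(1) = g^2 + 3*g - 28
(2) = (v - 1/2)*(v + 4)*(v + sqrt(2)/2)
(3) = (q + 6)*(q + 7)
(4) = p^2 + 2*p - 24
(5) = d^3 - 3*d^2 - 24*d - 28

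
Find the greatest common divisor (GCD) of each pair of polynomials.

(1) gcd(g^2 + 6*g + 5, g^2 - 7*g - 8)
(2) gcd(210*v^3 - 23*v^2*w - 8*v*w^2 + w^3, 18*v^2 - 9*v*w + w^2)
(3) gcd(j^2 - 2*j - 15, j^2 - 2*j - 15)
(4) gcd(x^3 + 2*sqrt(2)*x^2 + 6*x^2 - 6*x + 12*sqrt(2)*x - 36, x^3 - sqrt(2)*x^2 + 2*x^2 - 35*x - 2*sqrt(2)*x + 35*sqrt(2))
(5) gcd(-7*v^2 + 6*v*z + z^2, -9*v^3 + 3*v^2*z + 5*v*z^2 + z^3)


(1) = gcd((g + 1)*(g + 5), (g - 8)*(g + 1)) = g + 1
(2) = 6*v - w
(3) = j^2 - 2*j - 15
(4) = gcd((x + 6)*(x - sqrt(2))*(x + 3*sqrt(2)), (x - 5)*(x + 7)*(x - sqrt(2))) = x - sqrt(2)
(5) = gcd((-v + z)*(7*v + z), (-v + z)*(3*v + z)^2) = -v + z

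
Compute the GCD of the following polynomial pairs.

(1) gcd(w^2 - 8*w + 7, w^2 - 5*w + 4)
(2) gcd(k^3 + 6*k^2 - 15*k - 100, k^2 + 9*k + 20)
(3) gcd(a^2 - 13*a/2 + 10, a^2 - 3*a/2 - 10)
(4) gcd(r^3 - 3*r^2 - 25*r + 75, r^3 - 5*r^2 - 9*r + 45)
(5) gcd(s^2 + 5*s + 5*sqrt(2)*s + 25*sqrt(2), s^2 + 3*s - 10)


(1) = w - 1
(2) = gcd((k - 4)*(k + 5)^2, (k + 4)*(k + 5)) = k + 5
(3) = gcd((a - 4)*(a - 5/2), (a - 4)*(a + 5/2)) = a - 4
(4) = gcd((r - 5)*(r - 3)*(r + 5), (r - 5)*(r - 3)*(r + 3)) = r^2 - 8*r + 15
(5) = s + 5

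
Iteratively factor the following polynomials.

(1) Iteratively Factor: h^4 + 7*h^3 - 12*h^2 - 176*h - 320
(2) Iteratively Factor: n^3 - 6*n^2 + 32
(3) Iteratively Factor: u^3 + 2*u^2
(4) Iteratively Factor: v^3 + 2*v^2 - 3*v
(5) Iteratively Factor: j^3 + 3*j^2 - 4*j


(1) = (h + 4)*(h^3 + 3*h^2 - 24*h - 80) = (h + 4)^2*(h^2 - h - 20) = (h + 4)^3*(h - 5)
(2) = (n - 4)*(n^2 - 2*n - 8) = (n - 4)*(n + 2)*(n - 4)
(3) = (u)*(u^2 + 2*u) = u^2*(u + 2)
(4) = (v)*(v^2 + 2*v - 3) = v*(v - 1)*(v + 3)
(5) = (j - 1)*(j^2 + 4*j) = j*(j - 1)*(j + 4)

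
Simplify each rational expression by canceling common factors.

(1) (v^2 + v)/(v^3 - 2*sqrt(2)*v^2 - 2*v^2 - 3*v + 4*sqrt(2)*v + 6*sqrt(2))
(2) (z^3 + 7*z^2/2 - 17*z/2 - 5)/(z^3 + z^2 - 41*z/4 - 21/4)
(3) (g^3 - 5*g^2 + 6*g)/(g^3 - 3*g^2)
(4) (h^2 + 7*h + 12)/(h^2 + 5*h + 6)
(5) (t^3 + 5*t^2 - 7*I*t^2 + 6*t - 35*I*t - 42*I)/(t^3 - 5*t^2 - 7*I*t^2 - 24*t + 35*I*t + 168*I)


(1) = v/(v^2 + v*(-3 - 2*sqrt(2)) + 6*sqrt(2))
(2) = (2*z^2 + 6*z - 20)/(2*z^2 + z - 21)
(3) = (g - 2)/g
(4) = (h + 4)/(h + 2)
(5) = (t + 2)/(t - 8)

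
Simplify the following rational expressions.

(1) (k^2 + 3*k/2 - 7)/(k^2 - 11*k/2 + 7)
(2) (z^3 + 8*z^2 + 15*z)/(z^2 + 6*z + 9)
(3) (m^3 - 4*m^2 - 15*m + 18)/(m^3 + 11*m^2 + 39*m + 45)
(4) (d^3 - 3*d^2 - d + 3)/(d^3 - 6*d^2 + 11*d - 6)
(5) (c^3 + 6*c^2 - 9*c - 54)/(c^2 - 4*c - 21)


(1) = (2*k + 7)/(2*k - 7)
(2) = (z^2 + 5*z)/(z + 3)
(3) = (m^2 - 7*m + 6)/(m^2 + 8*m + 15)
(4) = (d + 1)/(d - 2)
(5) = (c^2 + 3*c - 18)/(c - 7)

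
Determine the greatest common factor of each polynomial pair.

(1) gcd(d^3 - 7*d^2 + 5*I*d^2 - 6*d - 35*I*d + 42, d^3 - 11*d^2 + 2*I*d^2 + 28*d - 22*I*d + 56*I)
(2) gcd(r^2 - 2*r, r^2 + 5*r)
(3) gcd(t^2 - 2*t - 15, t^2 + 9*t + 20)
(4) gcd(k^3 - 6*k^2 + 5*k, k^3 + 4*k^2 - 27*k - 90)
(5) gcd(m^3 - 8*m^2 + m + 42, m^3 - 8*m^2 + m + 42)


(1) = d^2 + d*(-7 + 2*I) - 14*I
(2) = gcd(r*(r - 2), r*(r + 5)) = r
(3) = 1
(4) = k - 5
(5) = m^3 - 8*m^2 + m + 42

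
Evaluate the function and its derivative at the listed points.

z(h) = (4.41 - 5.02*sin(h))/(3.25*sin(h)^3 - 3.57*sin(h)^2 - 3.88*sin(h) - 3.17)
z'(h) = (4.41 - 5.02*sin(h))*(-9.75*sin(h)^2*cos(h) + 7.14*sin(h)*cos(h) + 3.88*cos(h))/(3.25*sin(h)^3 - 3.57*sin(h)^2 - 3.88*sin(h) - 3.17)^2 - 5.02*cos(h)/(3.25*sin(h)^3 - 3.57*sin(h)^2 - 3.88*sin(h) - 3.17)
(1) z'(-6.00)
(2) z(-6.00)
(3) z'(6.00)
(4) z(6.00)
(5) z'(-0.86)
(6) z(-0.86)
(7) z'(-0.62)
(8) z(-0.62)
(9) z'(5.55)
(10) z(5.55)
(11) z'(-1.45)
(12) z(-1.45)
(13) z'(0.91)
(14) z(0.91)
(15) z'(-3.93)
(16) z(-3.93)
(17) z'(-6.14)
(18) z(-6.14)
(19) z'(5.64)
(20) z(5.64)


(1) = 1.82
(2) = -0.67
(3) = 3.04
(4) = -2.39
(5) = -1.91
(6) = -2.22
(7) = -1.31
(8) = -2.66
(9) = -1.88
(10) = -2.47
(11) = -0.30
(12) = -1.56
(13) = 0.47
(14) = -0.07
(15) = -0.60
(16) = -0.13
(17) = 2.51
(18) = -0.98
(19) = -1.48
(20) = -2.62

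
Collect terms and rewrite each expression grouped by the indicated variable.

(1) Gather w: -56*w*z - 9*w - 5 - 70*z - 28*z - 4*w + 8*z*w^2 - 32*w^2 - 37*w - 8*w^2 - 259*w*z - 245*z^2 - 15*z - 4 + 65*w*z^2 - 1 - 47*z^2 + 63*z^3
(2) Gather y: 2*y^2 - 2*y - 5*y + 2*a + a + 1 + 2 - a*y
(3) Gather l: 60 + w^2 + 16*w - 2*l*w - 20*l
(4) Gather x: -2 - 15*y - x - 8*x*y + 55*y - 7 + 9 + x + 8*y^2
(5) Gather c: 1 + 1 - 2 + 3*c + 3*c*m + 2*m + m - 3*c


(1) = w^2*(8*z - 40) + w*(65*z^2 - 315*z - 50) + 63*z^3 - 292*z^2 - 113*z - 10
(2) = 3*a + 2*y^2 + y*(-a - 7) + 3
(3) = l*(-2*w - 20) + w^2 + 16*w + 60
(4) = -8*x*y + 8*y^2 + 40*y
(5) = 3*c*m + 3*m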